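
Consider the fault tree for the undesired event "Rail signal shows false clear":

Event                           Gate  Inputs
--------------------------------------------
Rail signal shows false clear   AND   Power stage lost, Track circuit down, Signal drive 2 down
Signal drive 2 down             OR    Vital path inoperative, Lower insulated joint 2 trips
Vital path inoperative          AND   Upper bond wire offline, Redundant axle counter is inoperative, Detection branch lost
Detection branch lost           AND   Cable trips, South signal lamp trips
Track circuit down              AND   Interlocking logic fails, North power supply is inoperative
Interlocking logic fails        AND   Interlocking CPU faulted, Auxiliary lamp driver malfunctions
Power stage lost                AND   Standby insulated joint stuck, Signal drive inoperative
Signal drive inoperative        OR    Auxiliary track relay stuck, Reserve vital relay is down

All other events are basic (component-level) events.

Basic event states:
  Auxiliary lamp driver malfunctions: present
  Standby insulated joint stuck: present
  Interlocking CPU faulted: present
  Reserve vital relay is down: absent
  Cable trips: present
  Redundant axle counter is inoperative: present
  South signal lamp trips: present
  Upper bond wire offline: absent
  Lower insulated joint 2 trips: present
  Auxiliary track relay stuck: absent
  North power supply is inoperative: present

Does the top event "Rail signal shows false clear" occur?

No

Signal drive inoperative [OR]: Auxiliary track relay stuck=not, Reserve vital relay is down=not → no input occurs → does not occur.
Power stage lost [AND]: Standby insulated joint stuck=occurs, Signal drive inoperative=not → not all inputs occur → does not occur.
Interlocking logic fails [AND]: Interlocking CPU faulted=occurs, Auxiliary lamp driver malfunctions=occurs → all inputs occur → occurs.
Track circuit down [AND]: Interlocking logic fails=occurs, North power supply is inoperative=occurs → all inputs occur → occurs.
Detection branch lost [AND]: Cable trips=occurs, South signal lamp trips=occurs → all inputs occur → occurs.
Vital path inoperative [AND]: Upper bond wire offline=not, Redundant axle counter is inoperative=occurs, Detection branch lost=occurs → not all inputs occur → does not occur.
Signal drive 2 down [OR]: Vital path inoperative=not, Lower insulated joint 2 trips=occurs → at least one input occurs → occurs.
Rail signal shows false clear [AND]: Power stage lost=not, Track circuit down=occurs, Signal drive 2 down=occurs → not all inputs occur → does not occur.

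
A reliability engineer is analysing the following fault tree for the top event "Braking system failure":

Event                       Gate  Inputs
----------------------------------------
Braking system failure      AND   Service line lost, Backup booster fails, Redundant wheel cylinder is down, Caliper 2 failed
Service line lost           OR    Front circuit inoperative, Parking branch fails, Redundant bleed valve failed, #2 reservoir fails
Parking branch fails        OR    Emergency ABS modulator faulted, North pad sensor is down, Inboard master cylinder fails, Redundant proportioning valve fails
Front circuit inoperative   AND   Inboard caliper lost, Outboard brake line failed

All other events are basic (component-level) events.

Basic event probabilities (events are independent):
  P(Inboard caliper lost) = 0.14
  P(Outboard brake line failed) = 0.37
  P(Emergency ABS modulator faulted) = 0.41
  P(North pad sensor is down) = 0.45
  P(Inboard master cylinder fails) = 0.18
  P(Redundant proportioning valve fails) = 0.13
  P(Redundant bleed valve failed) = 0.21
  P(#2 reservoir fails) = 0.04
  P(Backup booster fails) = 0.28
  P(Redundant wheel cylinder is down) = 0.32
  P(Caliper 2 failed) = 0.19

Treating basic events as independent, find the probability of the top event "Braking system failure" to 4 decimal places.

P(Front circuit inoperative) [AND] = 0.14 × 0.37 = 0.051800
P(Parking branch fails) [OR] = 1 − (1−0.41) × (1−0.45) × (1−0.18) × (1−0.13) = 0.768502
P(Service line lost) [OR] = 1 − (1−0.051800) × (1−0.768502) × (1−0.21) × (1−0.04) = 0.833526
P(Braking system failure) [AND] = 0.833526 × 0.28 × 0.32 × 0.19 = 0.014190
Rounded to 4 decimal places: P(Braking system failure) ≈ 0.0142.

0.0142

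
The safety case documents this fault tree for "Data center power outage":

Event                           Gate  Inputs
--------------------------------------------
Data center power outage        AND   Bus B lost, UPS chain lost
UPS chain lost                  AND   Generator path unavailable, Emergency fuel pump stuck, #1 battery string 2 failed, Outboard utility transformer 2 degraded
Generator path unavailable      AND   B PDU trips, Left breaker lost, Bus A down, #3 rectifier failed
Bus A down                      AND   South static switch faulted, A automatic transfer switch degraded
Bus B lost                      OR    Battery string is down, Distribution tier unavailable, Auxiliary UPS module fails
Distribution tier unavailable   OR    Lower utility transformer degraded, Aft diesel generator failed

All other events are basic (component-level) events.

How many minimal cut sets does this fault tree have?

Distribution tier unavailable [OR]: union of children's cut sets → 2 cut set(s).
Bus B lost [OR]: union of children's cut sets → 4 cut set(s).
Bus A down [AND]: one cut set from each child combined → 1 × 1 = 1 cut set(s).
Generator path unavailable [AND]: one cut set from each child combined → 1 × 1 × 1 × 1 = 1 cut set(s).
UPS chain lost [AND]: one cut set from each child combined → 1 × 1 × 1 × 1 = 1 cut set(s).
Data center power outage [AND]: one cut set from each child combined → 4 × 1 = 4 cut set(s).
Minimal cut sets: {#1 battery string 2 failed, #3 rectifier failed, A automatic transfer switch degraded, B PDU trips, Battery string is down, Emergency fuel pump stuck, Left breaker lost, Outboard utility transformer 2 degraded, South static switch faulted}; {#1 battery string 2 failed, #3 rectifier failed, A automatic transfer switch degraded, B PDU trips, Emergency fuel pump stuck, Left breaker lost, Lower utility transformer degraded, Outboard utility transformer 2 degraded, South static switch faulted}; {#1 battery string 2 failed, #3 rectifier failed, A automatic transfer switch degraded, Aft diesel generator failed, B PDU trips, Emergency fuel pump stuck, Left breaker lost, Outboard utility transformer 2 degraded, South static switch faulted}; {#1 battery string 2 failed, #3 rectifier failed, A automatic transfer switch degraded, Auxiliary UPS module fails, B PDU trips, Emergency fuel pump stuck, Left breaker lost, Outboard utility transformer 2 degraded, South static switch faulted}.

4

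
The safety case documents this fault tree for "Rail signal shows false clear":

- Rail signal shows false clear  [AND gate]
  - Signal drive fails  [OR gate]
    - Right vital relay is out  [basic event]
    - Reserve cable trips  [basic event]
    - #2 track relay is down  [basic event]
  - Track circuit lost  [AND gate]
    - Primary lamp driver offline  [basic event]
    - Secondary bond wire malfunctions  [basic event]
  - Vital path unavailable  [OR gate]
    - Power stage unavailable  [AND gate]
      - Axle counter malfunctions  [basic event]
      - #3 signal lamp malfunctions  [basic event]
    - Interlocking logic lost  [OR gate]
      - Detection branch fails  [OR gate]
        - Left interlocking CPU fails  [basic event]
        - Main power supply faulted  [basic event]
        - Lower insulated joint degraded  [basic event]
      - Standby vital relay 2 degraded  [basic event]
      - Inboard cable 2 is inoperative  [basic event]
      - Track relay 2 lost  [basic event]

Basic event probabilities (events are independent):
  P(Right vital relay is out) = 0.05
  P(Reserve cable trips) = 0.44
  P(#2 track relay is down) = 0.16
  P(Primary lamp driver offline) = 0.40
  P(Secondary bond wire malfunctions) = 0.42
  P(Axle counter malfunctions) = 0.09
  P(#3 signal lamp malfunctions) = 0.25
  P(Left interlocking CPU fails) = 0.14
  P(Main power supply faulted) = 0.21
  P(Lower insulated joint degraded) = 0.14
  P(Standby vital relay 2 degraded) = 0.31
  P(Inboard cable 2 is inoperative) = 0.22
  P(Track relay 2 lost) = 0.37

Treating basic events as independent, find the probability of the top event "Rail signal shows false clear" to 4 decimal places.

0.0749

P(Signal drive fails) [OR] = 1 − (1−0.05) × (1−0.44) × (1−0.16) = 0.553120
P(Track circuit lost) [AND] = 0.40 × 0.42 = 0.168000
P(Power stage unavailable) [AND] = 0.09 × 0.25 = 0.022500
P(Detection branch fails) [OR] = 1 − (1−0.14) × (1−0.21) × (1−0.14) = 0.415716
P(Interlocking logic lost) [OR] = 1 − (1−0.415716) × (1−0.31) × (1−0.22) × (1−0.37) = 0.801889
P(Vital path unavailable) [OR] = 1 − (1−0.022500) × (1−0.801889) = 0.806346
P(Rail signal shows false clear) [AND] = 0.553120 × 0.168000 × 0.806346 = 0.074929
Rounded to 4 decimal places: P(Rail signal shows false clear) ≈ 0.0749.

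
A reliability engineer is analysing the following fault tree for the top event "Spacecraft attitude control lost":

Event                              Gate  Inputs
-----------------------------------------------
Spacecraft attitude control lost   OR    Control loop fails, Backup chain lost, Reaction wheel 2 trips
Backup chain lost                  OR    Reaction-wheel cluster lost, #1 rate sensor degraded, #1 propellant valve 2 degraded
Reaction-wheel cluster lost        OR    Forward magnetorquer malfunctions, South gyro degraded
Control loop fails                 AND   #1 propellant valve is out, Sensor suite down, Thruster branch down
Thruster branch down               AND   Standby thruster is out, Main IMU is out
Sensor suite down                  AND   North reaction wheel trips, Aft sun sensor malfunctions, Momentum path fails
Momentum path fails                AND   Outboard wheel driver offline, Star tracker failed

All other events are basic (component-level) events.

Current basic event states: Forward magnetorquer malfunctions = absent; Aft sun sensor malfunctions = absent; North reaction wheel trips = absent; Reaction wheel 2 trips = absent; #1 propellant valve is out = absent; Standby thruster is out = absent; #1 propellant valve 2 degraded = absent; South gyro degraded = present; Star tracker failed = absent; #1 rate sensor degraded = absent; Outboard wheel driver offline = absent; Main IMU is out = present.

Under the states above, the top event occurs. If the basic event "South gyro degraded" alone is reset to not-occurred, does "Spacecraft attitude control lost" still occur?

Counterfactual: set "South gyro degraded" to not occurred.
Momentum path fails [AND]: Outboard wheel driver offline=not, Star tracker failed=not → not all inputs occur → does not occur.
Sensor suite down [AND]: North reaction wheel trips=not, Aft sun sensor malfunctions=not, Momentum path fails=not → not all inputs occur → does not occur.
Thruster branch down [AND]: Standby thruster is out=not, Main IMU is out=occurs → not all inputs occur → does not occur.
Control loop fails [AND]: #1 propellant valve is out=not, Sensor suite down=not, Thruster branch down=not → not all inputs occur → does not occur.
Reaction-wheel cluster lost [OR]: Forward magnetorquer malfunctions=not, South gyro degraded=not → no input occurs → does not occur.
Backup chain lost [OR]: Reaction-wheel cluster lost=not, #1 rate sensor degraded=not, #1 propellant valve 2 degraded=not → no input occurs → does not occur.
Spacecraft attitude control lost [OR]: Control loop fails=not, Backup chain lost=not, Reaction wheel 2 trips=not → no input occurs → does not occur.

No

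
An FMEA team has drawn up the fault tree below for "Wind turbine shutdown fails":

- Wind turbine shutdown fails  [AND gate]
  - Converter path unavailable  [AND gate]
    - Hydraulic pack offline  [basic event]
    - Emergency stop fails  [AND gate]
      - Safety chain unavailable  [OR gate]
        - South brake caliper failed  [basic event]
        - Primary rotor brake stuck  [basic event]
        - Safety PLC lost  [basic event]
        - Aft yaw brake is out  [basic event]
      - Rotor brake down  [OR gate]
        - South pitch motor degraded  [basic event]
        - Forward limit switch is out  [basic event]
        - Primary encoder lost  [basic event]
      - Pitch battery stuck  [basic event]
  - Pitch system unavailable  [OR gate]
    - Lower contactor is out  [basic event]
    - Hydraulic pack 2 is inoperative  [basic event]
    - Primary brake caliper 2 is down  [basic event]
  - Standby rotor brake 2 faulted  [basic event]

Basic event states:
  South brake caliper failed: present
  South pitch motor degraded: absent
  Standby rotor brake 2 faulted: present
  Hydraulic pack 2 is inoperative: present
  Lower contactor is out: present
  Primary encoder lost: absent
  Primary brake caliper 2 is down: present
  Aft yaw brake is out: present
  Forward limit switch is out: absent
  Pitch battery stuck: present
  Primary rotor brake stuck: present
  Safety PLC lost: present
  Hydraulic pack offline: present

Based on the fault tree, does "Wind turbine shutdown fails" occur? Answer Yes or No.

No

Safety chain unavailable [OR]: South brake caliper failed=occurs, Primary rotor brake stuck=occurs, Safety PLC lost=occurs, Aft yaw brake is out=occurs → at least one input occurs → occurs.
Rotor brake down [OR]: South pitch motor degraded=not, Forward limit switch is out=not, Primary encoder lost=not → no input occurs → does not occur.
Emergency stop fails [AND]: Safety chain unavailable=occurs, Rotor brake down=not, Pitch battery stuck=occurs → not all inputs occur → does not occur.
Converter path unavailable [AND]: Hydraulic pack offline=occurs, Emergency stop fails=not → not all inputs occur → does not occur.
Pitch system unavailable [OR]: Lower contactor is out=occurs, Hydraulic pack 2 is inoperative=occurs, Primary brake caliper 2 is down=occurs → at least one input occurs → occurs.
Wind turbine shutdown fails [AND]: Converter path unavailable=not, Pitch system unavailable=occurs, Standby rotor brake 2 faulted=occurs → not all inputs occur → does not occur.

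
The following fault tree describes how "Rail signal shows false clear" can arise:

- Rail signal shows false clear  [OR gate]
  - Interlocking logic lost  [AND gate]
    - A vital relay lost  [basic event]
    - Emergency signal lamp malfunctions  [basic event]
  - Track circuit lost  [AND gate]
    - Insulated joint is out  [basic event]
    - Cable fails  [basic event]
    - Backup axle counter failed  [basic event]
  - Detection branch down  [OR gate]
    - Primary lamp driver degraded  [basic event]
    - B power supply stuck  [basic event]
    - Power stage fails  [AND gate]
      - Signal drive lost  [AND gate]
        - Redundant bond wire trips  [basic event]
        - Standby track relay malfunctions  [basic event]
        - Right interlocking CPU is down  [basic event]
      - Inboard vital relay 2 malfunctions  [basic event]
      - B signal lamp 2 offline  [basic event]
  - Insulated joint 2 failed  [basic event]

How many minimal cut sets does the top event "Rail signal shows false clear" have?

Interlocking logic lost [AND]: one cut set from each child combined → 1 × 1 = 1 cut set(s).
Track circuit lost [AND]: one cut set from each child combined → 1 × 1 × 1 = 1 cut set(s).
Signal drive lost [AND]: one cut set from each child combined → 1 × 1 × 1 = 1 cut set(s).
Power stage fails [AND]: one cut set from each child combined → 1 × 1 × 1 = 1 cut set(s).
Detection branch down [OR]: union of children's cut sets → 3 cut set(s).
Rail signal shows false clear [OR]: union of children's cut sets → 6 cut set(s).
Minimal cut sets: {A vital relay lost, Emergency signal lamp malfunctions}; {Backup axle counter failed, Cable fails, Insulated joint is out}; {Primary lamp driver degraded}; {B power supply stuck}; {B signal lamp 2 offline, Inboard vital relay 2 malfunctions, Redundant bond wire trips, Right interlocking CPU is down, Standby track relay malfunctions}; {Insulated joint 2 failed}.

6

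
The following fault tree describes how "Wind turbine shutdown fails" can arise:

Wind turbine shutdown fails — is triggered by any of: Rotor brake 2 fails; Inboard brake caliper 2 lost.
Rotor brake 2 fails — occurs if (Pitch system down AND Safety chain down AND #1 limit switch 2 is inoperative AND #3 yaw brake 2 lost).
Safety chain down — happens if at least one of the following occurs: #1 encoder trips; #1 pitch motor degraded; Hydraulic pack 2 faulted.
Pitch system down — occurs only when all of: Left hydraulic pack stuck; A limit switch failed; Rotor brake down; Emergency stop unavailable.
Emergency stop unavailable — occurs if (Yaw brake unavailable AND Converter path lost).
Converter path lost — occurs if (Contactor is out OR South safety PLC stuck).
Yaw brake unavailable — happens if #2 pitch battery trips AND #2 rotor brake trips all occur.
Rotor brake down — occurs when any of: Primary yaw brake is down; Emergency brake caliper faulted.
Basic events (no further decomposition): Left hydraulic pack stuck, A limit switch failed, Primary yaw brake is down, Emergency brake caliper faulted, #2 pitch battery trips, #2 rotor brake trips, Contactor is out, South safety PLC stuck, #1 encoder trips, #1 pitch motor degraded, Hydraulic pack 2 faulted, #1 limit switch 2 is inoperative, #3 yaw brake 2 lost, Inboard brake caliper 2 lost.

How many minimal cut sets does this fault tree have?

Rotor brake down [OR]: union of children's cut sets → 2 cut set(s).
Yaw brake unavailable [AND]: one cut set from each child combined → 1 × 1 = 1 cut set(s).
Converter path lost [OR]: union of children's cut sets → 2 cut set(s).
Emergency stop unavailable [AND]: one cut set from each child combined → 1 × 2 = 2 cut set(s).
Pitch system down [AND]: one cut set from each child combined → 1 × 1 × 2 × 2 = 4 cut set(s).
Safety chain down [OR]: union of children's cut sets → 3 cut set(s).
Rotor brake 2 fails [AND]: one cut set from each child combined → 4 × 3 × 1 × 1 = 12 cut set(s).
Wind turbine shutdown fails [OR]: union of children's cut sets → 13 cut set(s).

13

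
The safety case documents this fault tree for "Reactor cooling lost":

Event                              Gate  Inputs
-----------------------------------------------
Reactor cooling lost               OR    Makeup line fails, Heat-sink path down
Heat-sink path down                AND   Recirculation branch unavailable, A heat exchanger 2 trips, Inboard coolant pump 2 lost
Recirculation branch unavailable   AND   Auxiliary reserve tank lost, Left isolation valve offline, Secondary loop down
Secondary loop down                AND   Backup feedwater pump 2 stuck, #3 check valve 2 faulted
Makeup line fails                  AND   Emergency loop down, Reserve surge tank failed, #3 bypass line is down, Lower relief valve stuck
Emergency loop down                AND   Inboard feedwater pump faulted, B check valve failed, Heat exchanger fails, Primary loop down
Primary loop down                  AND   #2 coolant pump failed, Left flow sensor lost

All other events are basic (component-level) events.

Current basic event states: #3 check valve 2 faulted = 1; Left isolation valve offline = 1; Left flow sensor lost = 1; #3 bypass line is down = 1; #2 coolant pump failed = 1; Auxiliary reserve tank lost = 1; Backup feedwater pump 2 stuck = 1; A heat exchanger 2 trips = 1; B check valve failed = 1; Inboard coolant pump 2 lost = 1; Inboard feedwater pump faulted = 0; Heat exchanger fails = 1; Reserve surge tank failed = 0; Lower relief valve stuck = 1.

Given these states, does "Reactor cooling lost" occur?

Yes

Primary loop down [AND]: #2 coolant pump failed=occurs, Left flow sensor lost=occurs → all inputs occur → occurs.
Emergency loop down [AND]: Inboard feedwater pump faulted=not, B check valve failed=occurs, Heat exchanger fails=occurs, Primary loop down=occurs → not all inputs occur → does not occur.
Makeup line fails [AND]: Emergency loop down=not, Reserve surge tank failed=not, #3 bypass line is down=occurs, Lower relief valve stuck=occurs → not all inputs occur → does not occur.
Secondary loop down [AND]: Backup feedwater pump 2 stuck=occurs, #3 check valve 2 faulted=occurs → all inputs occur → occurs.
Recirculation branch unavailable [AND]: Auxiliary reserve tank lost=occurs, Left isolation valve offline=occurs, Secondary loop down=occurs → all inputs occur → occurs.
Heat-sink path down [AND]: Recirculation branch unavailable=occurs, A heat exchanger 2 trips=occurs, Inboard coolant pump 2 lost=occurs → all inputs occur → occurs.
Reactor cooling lost [OR]: Makeup line fails=not, Heat-sink path down=occurs → at least one input occurs → occurs.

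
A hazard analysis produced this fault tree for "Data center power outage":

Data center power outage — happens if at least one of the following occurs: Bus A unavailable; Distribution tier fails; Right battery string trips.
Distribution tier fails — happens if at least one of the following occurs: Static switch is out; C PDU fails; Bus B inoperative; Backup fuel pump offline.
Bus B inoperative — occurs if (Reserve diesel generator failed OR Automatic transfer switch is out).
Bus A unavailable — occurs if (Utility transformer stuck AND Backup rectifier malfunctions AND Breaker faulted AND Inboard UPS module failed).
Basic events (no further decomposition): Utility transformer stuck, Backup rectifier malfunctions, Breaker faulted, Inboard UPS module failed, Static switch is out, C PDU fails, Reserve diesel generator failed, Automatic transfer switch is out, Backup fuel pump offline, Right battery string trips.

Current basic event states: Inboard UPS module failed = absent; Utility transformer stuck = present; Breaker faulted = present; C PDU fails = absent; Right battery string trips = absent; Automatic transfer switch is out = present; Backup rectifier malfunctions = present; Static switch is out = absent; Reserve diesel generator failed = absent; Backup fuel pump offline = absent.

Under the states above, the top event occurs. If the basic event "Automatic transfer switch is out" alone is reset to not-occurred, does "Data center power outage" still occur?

No

Counterfactual: set "Automatic transfer switch is out" to not occurred.
Bus A unavailable [AND]: Utility transformer stuck=occurs, Backup rectifier malfunctions=occurs, Breaker faulted=occurs, Inboard UPS module failed=not → not all inputs occur → does not occur.
Bus B inoperative [OR]: Reserve diesel generator failed=not, Automatic transfer switch is out=not → no input occurs → does not occur.
Distribution tier fails [OR]: Static switch is out=not, C PDU fails=not, Bus B inoperative=not, Backup fuel pump offline=not → no input occurs → does not occur.
Data center power outage [OR]: Bus A unavailable=not, Distribution tier fails=not, Right battery string trips=not → no input occurs → does not occur.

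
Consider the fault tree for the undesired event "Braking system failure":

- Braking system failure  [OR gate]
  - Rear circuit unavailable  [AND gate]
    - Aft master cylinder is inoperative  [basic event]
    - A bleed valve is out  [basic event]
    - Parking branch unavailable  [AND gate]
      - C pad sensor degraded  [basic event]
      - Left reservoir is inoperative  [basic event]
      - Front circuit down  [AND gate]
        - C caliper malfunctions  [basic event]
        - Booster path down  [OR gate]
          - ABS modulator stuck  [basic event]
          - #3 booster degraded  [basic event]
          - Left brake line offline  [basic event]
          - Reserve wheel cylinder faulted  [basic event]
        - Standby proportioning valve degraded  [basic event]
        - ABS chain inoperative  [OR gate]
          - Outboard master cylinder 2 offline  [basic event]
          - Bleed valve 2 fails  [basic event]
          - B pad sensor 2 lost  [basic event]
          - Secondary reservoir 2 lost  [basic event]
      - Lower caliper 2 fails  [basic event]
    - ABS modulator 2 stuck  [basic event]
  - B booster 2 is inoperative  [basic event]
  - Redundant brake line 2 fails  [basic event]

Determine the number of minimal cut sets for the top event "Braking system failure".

Booster path down [OR]: union of children's cut sets → 4 cut set(s).
ABS chain inoperative [OR]: union of children's cut sets → 4 cut set(s).
Front circuit down [AND]: one cut set from each child combined → 1 × 4 × 1 × 4 = 16 cut set(s).
Parking branch unavailable [AND]: one cut set from each child combined → 1 × 1 × 16 × 1 = 16 cut set(s).
Rear circuit unavailable [AND]: one cut set from each child combined → 1 × 1 × 16 × 1 = 16 cut set(s).
Braking system failure [OR]: union of children's cut sets → 18 cut set(s).

18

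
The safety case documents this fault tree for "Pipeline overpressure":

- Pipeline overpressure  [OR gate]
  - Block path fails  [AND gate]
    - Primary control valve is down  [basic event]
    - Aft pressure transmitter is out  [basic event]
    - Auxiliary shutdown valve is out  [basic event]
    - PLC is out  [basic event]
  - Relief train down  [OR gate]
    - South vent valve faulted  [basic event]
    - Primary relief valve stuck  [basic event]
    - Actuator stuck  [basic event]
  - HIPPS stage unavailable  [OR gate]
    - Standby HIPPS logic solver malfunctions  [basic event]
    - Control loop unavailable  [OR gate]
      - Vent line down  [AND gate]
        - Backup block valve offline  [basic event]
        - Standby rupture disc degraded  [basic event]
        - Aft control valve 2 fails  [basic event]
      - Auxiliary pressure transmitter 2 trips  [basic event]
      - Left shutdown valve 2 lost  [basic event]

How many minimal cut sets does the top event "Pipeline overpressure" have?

8

Block path fails [AND]: one cut set from each child combined → 1 × 1 × 1 × 1 = 1 cut set(s).
Relief train down [OR]: union of children's cut sets → 3 cut set(s).
Vent line down [AND]: one cut set from each child combined → 1 × 1 × 1 = 1 cut set(s).
Control loop unavailable [OR]: union of children's cut sets → 3 cut set(s).
HIPPS stage unavailable [OR]: union of children's cut sets → 4 cut set(s).
Pipeline overpressure [OR]: union of children's cut sets → 8 cut set(s).
Minimal cut sets: {Aft pressure transmitter is out, Auxiliary shutdown valve is out, PLC is out, Primary control valve is down}; {South vent valve faulted}; {Primary relief valve stuck}; {Actuator stuck}; {Standby HIPPS logic solver malfunctions}; {Aft control valve 2 fails, Backup block valve offline, Standby rupture disc degraded}; {Auxiliary pressure transmitter 2 trips}; {Left shutdown valve 2 lost}.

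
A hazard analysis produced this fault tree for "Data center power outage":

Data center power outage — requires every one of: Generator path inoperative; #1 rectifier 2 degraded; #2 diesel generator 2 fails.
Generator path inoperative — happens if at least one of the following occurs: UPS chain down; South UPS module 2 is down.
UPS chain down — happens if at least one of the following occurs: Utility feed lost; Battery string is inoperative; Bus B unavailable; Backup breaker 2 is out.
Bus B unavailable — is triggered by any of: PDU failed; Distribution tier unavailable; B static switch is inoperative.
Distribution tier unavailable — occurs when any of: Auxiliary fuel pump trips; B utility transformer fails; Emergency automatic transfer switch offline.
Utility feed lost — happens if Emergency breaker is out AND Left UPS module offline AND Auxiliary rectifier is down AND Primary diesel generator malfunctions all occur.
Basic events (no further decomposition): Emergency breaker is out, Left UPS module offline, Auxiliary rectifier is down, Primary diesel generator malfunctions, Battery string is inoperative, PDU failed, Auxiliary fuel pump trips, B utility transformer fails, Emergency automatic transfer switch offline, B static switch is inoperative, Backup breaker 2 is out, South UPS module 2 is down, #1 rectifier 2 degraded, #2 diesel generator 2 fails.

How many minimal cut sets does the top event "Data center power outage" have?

9

Utility feed lost [AND]: one cut set from each child combined → 1 × 1 × 1 × 1 = 1 cut set(s).
Distribution tier unavailable [OR]: union of children's cut sets → 3 cut set(s).
Bus B unavailable [OR]: union of children's cut sets → 5 cut set(s).
UPS chain down [OR]: union of children's cut sets → 8 cut set(s).
Generator path inoperative [OR]: union of children's cut sets → 9 cut set(s).
Data center power outage [AND]: one cut set from each child combined → 9 × 1 × 1 = 9 cut set(s).
Minimal cut sets: {#1 rectifier 2 degraded, #2 diesel generator 2 fails, Auxiliary rectifier is down, Emergency breaker is out, Left UPS module offline, Primary diesel generator malfunctions}; {#1 rectifier 2 degraded, #2 diesel generator 2 fails, Battery string is inoperative}; {#1 rectifier 2 degraded, #2 diesel generator 2 fails, PDU failed}; {#1 rectifier 2 degraded, #2 diesel generator 2 fails, Auxiliary fuel pump trips}; {#1 rectifier 2 degraded, #2 diesel generator 2 fails, B utility transformer fails}; {#1 rectifier 2 degraded, #2 diesel generator 2 fails, Emergency automatic transfer switch offline}; {#1 rectifier 2 degraded, #2 diesel generator 2 fails, B static switch is inoperative}; {#1 rectifier 2 degraded, #2 diesel generator 2 fails, Backup breaker 2 is out}; {#1 rectifier 2 degraded, #2 diesel generator 2 fails, South UPS module 2 is down}.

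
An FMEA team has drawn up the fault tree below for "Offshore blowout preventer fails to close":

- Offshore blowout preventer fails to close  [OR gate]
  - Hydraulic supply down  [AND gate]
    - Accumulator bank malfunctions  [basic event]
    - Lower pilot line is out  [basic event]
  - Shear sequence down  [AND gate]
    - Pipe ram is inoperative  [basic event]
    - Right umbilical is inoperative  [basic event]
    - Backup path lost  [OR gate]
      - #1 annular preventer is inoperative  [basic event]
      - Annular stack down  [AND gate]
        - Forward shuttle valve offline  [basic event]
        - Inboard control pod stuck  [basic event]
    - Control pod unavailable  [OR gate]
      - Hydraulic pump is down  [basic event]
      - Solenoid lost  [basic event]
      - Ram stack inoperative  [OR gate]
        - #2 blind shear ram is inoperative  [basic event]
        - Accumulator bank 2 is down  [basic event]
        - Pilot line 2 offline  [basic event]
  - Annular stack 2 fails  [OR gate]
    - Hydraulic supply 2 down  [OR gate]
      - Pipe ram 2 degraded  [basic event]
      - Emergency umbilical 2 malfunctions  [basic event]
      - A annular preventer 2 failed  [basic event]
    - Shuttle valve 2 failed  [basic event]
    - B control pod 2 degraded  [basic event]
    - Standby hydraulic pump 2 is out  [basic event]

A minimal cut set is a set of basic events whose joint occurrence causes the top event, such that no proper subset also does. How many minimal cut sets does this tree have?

Hydraulic supply down [AND]: one cut set from each child combined → 1 × 1 = 1 cut set(s).
Annular stack down [AND]: one cut set from each child combined → 1 × 1 = 1 cut set(s).
Backup path lost [OR]: union of children's cut sets → 2 cut set(s).
Ram stack inoperative [OR]: union of children's cut sets → 3 cut set(s).
Control pod unavailable [OR]: union of children's cut sets → 5 cut set(s).
Shear sequence down [AND]: one cut set from each child combined → 1 × 1 × 2 × 5 = 10 cut set(s).
Hydraulic supply 2 down [OR]: union of children's cut sets → 3 cut set(s).
Annular stack 2 fails [OR]: union of children's cut sets → 6 cut set(s).
Offshore blowout preventer fails to close [OR]: union of children's cut sets → 17 cut set(s).

17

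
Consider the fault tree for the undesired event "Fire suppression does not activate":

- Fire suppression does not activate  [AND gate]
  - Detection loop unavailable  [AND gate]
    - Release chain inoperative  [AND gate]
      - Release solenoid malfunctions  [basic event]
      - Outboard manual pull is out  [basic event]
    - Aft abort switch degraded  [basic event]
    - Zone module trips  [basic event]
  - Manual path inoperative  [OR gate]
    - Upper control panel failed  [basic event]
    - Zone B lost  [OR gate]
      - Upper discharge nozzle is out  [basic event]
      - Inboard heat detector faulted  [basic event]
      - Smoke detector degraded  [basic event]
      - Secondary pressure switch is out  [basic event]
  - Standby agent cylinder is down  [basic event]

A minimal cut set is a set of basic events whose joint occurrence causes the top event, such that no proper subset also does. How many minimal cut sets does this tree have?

5

Release chain inoperative [AND]: one cut set from each child combined → 1 × 1 = 1 cut set(s).
Detection loop unavailable [AND]: one cut set from each child combined → 1 × 1 × 1 = 1 cut set(s).
Zone B lost [OR]: union of children's cut sets → 4 cut set(s).
Manual path inoperative [OR]: union of children's cut sets → 5 cut set(s).
Fire suppression does not activate [AND]: one cut set from each child combined → 1 × 5 × 1 = 5 cut set(s).
Minimal cut sets: {Aft abort switch degraded, Outboard manual pull is out, Release solenoid malfunctions, Standby agent cylinder is down, Upper control panel failed, Zone module trips}; {Aft abort switch degraded, Outboard manual pull is out, Release solenoid malfunctions, Standby agent cylinder is down, Upper discharge nozzle is out, Zone module trips}; {Aft abort switch degraded, Inboard heat detector faulted, Outboard manual pull is out, Release solenoid malfunctions, Standby agent cylinder is down, Zone module trips}; {Aft abort switch degraded, Outboard manual pull is out, Release solenoid malfunctions, Smoke detector degraded, Standby agent cylinder is down, Zone module trips}; {Aft abort switch degraded, Outboard manual pull is out, Release solenoid malfunctions, Secondary pressure switch is out, Standby agent cylinder is down, Zone module trips}.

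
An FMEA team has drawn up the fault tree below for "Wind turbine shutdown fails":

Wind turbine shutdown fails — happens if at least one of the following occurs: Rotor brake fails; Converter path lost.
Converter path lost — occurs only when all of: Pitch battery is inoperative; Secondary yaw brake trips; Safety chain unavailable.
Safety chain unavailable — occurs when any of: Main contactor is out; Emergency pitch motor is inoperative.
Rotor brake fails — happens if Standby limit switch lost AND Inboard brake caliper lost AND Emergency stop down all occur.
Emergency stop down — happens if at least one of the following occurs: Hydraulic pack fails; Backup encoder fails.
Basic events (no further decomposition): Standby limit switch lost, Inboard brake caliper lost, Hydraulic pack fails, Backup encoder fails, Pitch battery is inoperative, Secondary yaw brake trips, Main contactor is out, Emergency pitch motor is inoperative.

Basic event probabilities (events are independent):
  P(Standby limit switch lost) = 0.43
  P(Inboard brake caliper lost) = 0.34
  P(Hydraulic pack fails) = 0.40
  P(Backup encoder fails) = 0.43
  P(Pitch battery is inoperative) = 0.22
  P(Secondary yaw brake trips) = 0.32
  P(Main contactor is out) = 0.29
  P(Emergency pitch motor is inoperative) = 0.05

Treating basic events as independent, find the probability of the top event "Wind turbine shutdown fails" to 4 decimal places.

P(Emergency stop down) [OR] = 1 − (1−0.40) × (1−0.43) = 0.658000
P(Rotor brake fails) [AND] = 0.43 × 0.34 × 0.658000 = 0.096200
P(Safety chain unavailable) [OR] = 1 − (1−0.29) × (1−0.05) = 0.325500
P(Converter path lost) [AND] = 0.22 × 0.32 × 0.325500 = 0.022915
P(Wind turbine shutdown fails) [OR] = 1 − (1−0.096200) × (1−0.022915) = 0.116911
Rounded to 4 decimal places: P(Wind turbine shutdown fails) ≈ 0.1169.

0.1169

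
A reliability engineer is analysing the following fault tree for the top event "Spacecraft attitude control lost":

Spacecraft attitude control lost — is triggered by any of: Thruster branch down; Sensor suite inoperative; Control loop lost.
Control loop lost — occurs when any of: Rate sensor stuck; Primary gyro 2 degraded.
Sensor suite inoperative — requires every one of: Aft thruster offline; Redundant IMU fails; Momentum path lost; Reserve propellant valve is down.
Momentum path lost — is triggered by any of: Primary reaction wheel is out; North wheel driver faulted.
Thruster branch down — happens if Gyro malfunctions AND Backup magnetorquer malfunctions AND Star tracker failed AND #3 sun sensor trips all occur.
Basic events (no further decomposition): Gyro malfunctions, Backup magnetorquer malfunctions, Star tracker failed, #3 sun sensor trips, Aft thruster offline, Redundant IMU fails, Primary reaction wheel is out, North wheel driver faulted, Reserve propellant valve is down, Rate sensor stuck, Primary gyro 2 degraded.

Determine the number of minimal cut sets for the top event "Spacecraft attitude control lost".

Thruster branch down [AND]: one cut set from each child combined → 1 × 1 × 1 × 1 = 1 cut set(s).
Momentum path lost [OR]: union of children's cut sets → 2 cut set(s).
Sensor suite inoperative [AND]: one cut set from each child combined → 1 × 1 × 2 × 1 = 2 cut set(s).
Control loop lost [OR]: union of children's cut sets → 2 cut set(s).
Spacecraft attitude control lost [OR]: union of children's cut sets → 5 cut set(s).
Minimal cut sets: {#3 sun sensor trips, Backup magnetorquer malfunctions, Gyro malfunctions, Star tracker failed}; {Aft thruster offline, Primary reaction wheel is out, Redundant IMU fails, Reserve propellant valve is down}; {Aft thruster offline, North wheel driver faulted, Redundant IMU fails, Reserve propellant valve is down}; {Rate sensor stuck}; {Primary gyro 2 degraded}.

5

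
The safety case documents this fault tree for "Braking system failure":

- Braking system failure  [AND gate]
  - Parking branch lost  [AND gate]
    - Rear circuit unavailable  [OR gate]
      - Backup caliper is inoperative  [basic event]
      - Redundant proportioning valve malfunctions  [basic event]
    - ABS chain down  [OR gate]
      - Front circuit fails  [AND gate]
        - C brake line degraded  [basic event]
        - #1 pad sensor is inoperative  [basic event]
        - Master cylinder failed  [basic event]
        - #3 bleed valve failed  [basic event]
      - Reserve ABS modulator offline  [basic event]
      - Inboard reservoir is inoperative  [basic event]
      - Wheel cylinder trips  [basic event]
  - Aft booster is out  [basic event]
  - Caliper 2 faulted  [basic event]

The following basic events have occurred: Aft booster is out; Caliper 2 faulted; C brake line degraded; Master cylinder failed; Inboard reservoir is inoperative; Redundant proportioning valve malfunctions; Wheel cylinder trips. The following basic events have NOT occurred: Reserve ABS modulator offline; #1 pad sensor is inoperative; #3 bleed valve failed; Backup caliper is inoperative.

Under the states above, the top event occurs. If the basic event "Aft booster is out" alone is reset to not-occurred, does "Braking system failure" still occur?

No

Counterfactual: set "Aft booster is out" to not occurred.
Rear circuit unavailable [OR]: Backup caliper is inoperative=not, Redundant proportioning valve malfunctions=occurs → at least one input occurs → occurs.
Front circuit fails [AND]: C brake line degraded=occurs, #1 pad sensor is inoperative=not, Master cylinder failed=occurs, #3 bleed valve failed=not → not all inputs occur → does not occur.
ABS chain down [OR]: Front circuit fails=not, Reserve ABS modulator offline=not, Inboard reservoir is inoperative=occurs, Wheel cylinder trips=occurs → at least one input occurs → occurs.
Parking branch lost [AND]: Rear circuit unavailable=occurs, ABS chain down=occurs → all inputs occur → occurs.
Braking system failure [AND]: Parking branch lost=occurs, Aft booster is out=not, Caliper 2 faulted=occurs → not all inputs occur → does not occur.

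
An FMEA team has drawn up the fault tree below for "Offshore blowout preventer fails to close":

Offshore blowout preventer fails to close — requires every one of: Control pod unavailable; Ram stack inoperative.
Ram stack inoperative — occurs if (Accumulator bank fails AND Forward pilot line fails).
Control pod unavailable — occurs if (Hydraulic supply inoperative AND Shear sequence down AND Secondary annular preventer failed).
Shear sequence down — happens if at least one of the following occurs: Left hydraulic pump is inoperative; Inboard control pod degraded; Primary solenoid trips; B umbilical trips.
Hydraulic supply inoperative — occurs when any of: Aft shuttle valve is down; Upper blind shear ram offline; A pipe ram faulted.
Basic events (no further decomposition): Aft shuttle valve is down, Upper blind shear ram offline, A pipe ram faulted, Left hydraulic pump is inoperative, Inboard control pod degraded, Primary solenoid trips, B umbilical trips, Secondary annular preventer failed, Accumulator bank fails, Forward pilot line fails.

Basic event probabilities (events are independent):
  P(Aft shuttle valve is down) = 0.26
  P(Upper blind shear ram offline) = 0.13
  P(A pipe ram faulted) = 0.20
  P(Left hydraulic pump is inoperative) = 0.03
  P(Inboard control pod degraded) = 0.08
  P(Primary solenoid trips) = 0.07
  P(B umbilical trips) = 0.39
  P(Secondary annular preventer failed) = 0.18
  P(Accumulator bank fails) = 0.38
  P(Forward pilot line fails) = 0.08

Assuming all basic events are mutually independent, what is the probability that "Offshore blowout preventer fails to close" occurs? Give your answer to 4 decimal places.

P(Hydraulic supply inoperative) [OR] = 1 − (1−0.26) × (1−0.13) × (1−0.20) = 0.484960
P(Shear sequence down) [OR] = 1 − (1−0.03) × (1−0.08) × (1−0.07) × (1−0.39) = 0.493741
P(Control pod unavailable) [AND] = 0.484960 × 0.493741 × 0.18 = 0.043100
P(Ram stack inoperative) [AND] = 0.38 × 0.08 = 0.030400
P(Offshore blowout preventer fails to close) [AND] = 0.043100 × 0.030400 = 0.001310
Rounded to 4 decimal places: P(Offshore blowout preventer fails to close) ≈ 0.0013.

0.0013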